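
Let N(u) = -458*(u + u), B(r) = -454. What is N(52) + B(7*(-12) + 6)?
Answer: -48086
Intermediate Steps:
N(u) = -916*u
N(52) + B(7*(-12) + 6) = -916*52 - 454 = -47632 - 454 = -48086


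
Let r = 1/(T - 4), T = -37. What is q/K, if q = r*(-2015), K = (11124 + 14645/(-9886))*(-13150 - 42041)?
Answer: -19920290/248814603826989 ≈ -8.0061e-8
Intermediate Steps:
r = -1/41 (r = 1/(-37 - 4) = 1/(-41) = -1/41 ≈ -0.024390)
K = -6068648873829/9886 (K = (11124 + 14645*(-1/9886))*(-55191) = (11124 - 14645/9886)*(-55191) = (109957219/9886)*(-55191) = -6068648873829/9886 ≈ -6.1386e+8)
q = 2015/41 (q = -1/41*(-2015) = 2015/41 ≈ 49.146)
q/K = 2015/(41*(-6068648873829/9886)) = (2015/41)*(-9886/6068648873829) = -19920290/248814603826989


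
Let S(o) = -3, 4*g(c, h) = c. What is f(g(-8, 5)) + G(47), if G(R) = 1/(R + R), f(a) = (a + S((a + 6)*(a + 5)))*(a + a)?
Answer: 1881/94 ≈ 20.011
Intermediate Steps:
g(c, h) = c/4
f(a) = 2*a*(-3 + a) (f(a) = (a - 3)*(a + a) = (-3 + a)*(2*a) = 2*a*(-3 + a))
G(R) = 1/(2*R)
f(g(-8, 5)) + G(47) = 2*((¼)*(-8))*(-3 + (¼)*(-8)) + (½)/47 = 2*(-2)*(-3 - 2) + (½)*(1/47) = 2*(-2)*(-5) + 1/94 = 20 + 1/94 = 1881/94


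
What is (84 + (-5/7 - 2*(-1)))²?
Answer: 356409/49 ≈ 7273.7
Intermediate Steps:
(84 + (-5/7 - 2*(-1)))² = (84 + (-5*⅐ + 2))² = (84 + (-5/7 + 2))² = (84 + 9/7)² = (597/7)² = 356409/49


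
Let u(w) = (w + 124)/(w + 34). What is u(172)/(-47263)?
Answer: -148/4868089 ≈ -3.0402e-5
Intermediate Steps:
u(w) = (124 + w)/(34 + w)
u(172)/(-47263) = ((124 + 172)/(34 + 172))/(-47263) = (296/206)*(-1/47263) = ((1/206)*296)*(-1/47263) = (148/103)*(-1/47263) = -148/4868089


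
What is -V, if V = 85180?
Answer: -85180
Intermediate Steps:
-V = -1*85180 = -85180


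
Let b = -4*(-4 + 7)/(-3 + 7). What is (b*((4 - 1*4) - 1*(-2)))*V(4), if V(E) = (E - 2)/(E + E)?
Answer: -3/2 ≈ -1.5000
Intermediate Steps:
b = -3 (b = -4/(4/3) = -4/(4*(⅓)) = -4/4/3 = -4*¾ = -3)
V(E) = (-2 + E)/(2*E) (V(E) = (-2 + E)/((2*E)) = (-2 + E)*(1/(2*E)) = (-2 + E)/(2*E))
(b*((4 - 1*4) - 1*(-2)))*V(4) = (-3*((4 - 1*4) - 1*(-2)))*((½)*(-2 + 4)/4) = (-3*((4 - 4) + 2))*((½)*(¼)*2) = -3*(0 + 2)*(¼) = -3*2*(¼) = -6*¼ = -3/2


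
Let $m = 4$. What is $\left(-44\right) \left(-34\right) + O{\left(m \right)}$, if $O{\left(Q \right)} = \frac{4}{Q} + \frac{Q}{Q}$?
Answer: $1498$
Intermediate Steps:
$O{\left(Q \right)} = 1 + \frac{4}{Q}$ ($O{\left(Q \right)} = \frac{4}{Q} + 1 = 1 + \frac{4}{Q}$)
$\left(-44\right) \left(-34\right) + O{\left(m \right)} = \left(-44\right) \left(-34\right) + \frac{4 + 4}{4} = 1496 + \frac{1}{4} \cdot 8 = 1496 + 2 = 1498$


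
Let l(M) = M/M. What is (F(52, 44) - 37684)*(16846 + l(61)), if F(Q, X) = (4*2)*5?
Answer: -634188468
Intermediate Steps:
F(Q, X) = 40 (F(Q, X) = 8*5 = 40)
l(M) = 1
(F(52, 44) - 37684)*(16846 + l(61)) = (40 - 37684)*(16846 + 1) = -37644*16847 = -634188468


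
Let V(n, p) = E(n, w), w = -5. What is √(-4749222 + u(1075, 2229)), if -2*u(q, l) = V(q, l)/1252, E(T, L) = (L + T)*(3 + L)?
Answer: I*√1861105785562/626 ≈ 2179.3*I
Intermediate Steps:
E(T, L) = (3 + L)*(L + T)
V(n, p) = 10 - 2*n (V(n, p) = (-5)² + 3*(-5) + 3*n - 5*n = 25 - 15 + 3*n - 5*n = 10 - 2*n)
u(q, l) = -5/1252 + q/1252 (u(q, l) = -(10 - 2*q)/(2*1252) = -(5/626 - q/626)/2 = -5/1252 + q/1252)
√(-4749222 + u(1075, 2229)) = √(-4749222 + (-5/1252 + (1/1252)*1075)) = √(-4749222 + (-5/1252 + 1075/1252)) = √(-4749222 + 535/626) = √(-2973012437/626) = I*√1861105785562/626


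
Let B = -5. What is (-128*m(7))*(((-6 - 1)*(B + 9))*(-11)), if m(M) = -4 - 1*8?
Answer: 473088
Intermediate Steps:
m(M) = -12 (m(M) = -4 - 8 = -12)
(-128*m(7))*(((-6 - 1)*(B + 9))*(-11)) = (-128*(-12))*(((-6 - 1)*(-5 + 9))*(-11)) = 1536*(-7*4*(-11)) = 1536*(-28*(-11)) = 1536*308 = 473088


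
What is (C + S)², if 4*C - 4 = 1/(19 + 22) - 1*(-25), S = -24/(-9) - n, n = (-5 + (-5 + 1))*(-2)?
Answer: 3948169/60516 ≈ 65.242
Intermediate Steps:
n = 18 (n = (-5 - 4)*(-2) = -9*(-2) = 18)
S = -46/3 (S = -24/(-9) - 1*18 = -24*(-⅑) - 18 = 8/3 - 18 = -46/3 ≈ -15.333)
C = 595/82 (C = 1 + (1/(19 + 22) - 1*(-25))/4 = 1 + (1/41 + 25)/4 = 1 + (¼)*(1026/41) = 1 + 513/82 = 595/82 ≈ 7.2561)
(C + S)² = (595/82 - 46/3)² = (-1987/246)² = 3948169/60516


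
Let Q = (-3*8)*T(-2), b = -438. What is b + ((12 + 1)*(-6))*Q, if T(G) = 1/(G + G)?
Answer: -906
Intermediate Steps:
T(G) = 1/(2*G)
Q = 6 (Q = (-3*8)*((½)/(-2)) = -12*(-1)/2 = -24*(-¼) = 6)
b + ((12 + 1)*(-6))*Q = -438 + ((12 + 1)*(-6))*6 = -438 + (13*(-6))*6 = -438 - 78*6 = -438 - 468 = -906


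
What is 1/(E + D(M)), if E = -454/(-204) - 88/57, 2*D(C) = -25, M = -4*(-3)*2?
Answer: -969/11452 ≈ -0.084614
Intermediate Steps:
M = 24 (M = 12*2 = 24)
D(C) = -25/2 (D(C) = (1/2)*(-25) = -25/2)
E = 1321/1938 (E = -454*(-1/204) - 88*1/57 = 227/102 - 88/57 = 1321/1938 ≈ 0.68163)
1/(E + D(M)) = 1/(1321/1938 - 25/2) = 1/(-11452/969) = -969/11452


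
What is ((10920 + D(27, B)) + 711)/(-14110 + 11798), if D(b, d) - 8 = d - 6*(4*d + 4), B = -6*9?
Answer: -12857/2312 ≈ -5.5610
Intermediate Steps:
B = -54
D(b, d) = -16 - 23*d (D(b, d) = 8 + (d - 6*(4*d + 4)) = 8 + (d - 6*(4 + 4*d)) = 8 + (d + (-24 - 24*d)) = 8 + (-24 - 23*d) = -16 - 23*d)
((10920 + D(27, B)) + 711)/(-14110 + 11798) = ((10920 + (-16 - 23*(-54))) + 711)/(-14110 + 11798) = ((10920 + (-16 + 1242)) + 711)/(-2312) = ((10920 + 1226) + 711)*(-1/2312) = (12146 + 711)*(-1/2312) = 12857*(-1/2312) = -12857/2312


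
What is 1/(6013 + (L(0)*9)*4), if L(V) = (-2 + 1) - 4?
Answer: 1/5833 ≈ 0.00017144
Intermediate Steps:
L(V) = -5 (L(V) = -1 - 4 = -5)
1/(6013 + (L(0)*9)*4) = 1/(6013 - 5*9*4) = 1/(6013 - 45*4) = 1/(6013 - 180) = 1/5833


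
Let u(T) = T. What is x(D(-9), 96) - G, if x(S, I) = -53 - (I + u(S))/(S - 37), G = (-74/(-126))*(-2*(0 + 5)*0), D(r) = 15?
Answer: -1055/22 ≈ -47.955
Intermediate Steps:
G = 0 (G = (-74*(-1/126))*(-2*5*0) = 37*(-10*0)/63 = (37/63)*0 = 0)
x(S, I) = -53 - (I + S)/(-37 + S) (x(S, I) = -53 - (I + S)/(S - 37) = -53 - (I + S)/(-37 + S))
x(D(-9), 96) - G = (1961 - 1*96 - 54*15)/(-37 + 15) - 1*0 = (1961 - 96 - 810)/(-22) + 0 = -1/22*1055 + 0 = -1055/22 + 0 = -1055/22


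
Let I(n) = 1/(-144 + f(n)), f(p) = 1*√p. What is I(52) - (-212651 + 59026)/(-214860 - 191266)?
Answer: -809015411/2100077546 - √13/10342 ≈ -0.38558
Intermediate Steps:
f(p) = √p
I(n) = 1/(-144 + √n)
I(52) - (-212651 + 59026)/(-214860 - 191266) = 1/(-144 + √52) - (-212651 + 59026)/(-214860 - 191266) = 1/(-144 + 2*√13) - (-153625)/(-406126) = 1/(-144 + 2*√13) - (-153625)*(-1)/406126 = 1/(-144 + 2*√13) - 1*153625/406126 = 1/(-144 + 2*√13) - 153625/406126 = -153625/406126 + 1/(-144 + 2*√13)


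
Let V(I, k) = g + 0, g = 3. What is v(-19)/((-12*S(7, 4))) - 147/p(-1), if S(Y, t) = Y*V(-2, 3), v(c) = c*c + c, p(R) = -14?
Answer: 64/7 ≈ 9.1429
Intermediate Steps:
v(c) = c + c² (v(c) = c² + c = c + c²)
V(I, k) = 3 (V(I, k) = 3 + 0 = 3)
S(Y, t) = 3*Y (S(Y, t) = Y*3 = 3*Y)
v(-19)/((-12*S(7, 4))) - 147/p(-1) = (-19*(1 - 19))/((-36*7)) - 147/(-14) = (-19*(-18))/((-12*21)) - 147*(-1/14) = 342/(-252) + 21/2 = 342*(-1/252) + 21/2 = -19/14 + 21/2 = 64/7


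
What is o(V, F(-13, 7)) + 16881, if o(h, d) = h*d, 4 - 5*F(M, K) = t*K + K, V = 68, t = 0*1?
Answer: 84201/5 ≈ 16840.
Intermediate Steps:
t = 0
F(M, K) = ⅘ - K/5 (F(M, K) = ⅘ - (0*K + K)/5 = ⅘ - (0 + K)/5 = ⅘ - K/5)
o(h, d) = d*h
o(V, F(-13, 7)) + 16881 = (⅘ - ⅕*7)*68 + 16881 = (⅘ - 7/5)*68 + 16881 = -⅗*68 + 16881 = -204/5 + 16881 = 84201/5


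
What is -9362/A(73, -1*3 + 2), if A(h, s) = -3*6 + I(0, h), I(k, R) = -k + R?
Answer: -9362/55 ≈ -170.22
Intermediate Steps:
I(k, R) = R - k
A(h, s) = -18 + h (A(h, s) = -3*6 + (h - 1*0) = -18 + (h + 0) = -18 + h)
-9362/A(73, -1*3 + 2) = -9362/(-18 + 73) = -9362/55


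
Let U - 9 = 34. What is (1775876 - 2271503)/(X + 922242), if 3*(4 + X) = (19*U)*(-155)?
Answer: -2277/4043 ≈ -0.56320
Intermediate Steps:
U = 43 (U = 9 + 34 = 43)
X = -126647/3 (X = -4 + ((19*43)*(-155))/3 = -4 + (817*(-155))/3 = -4 + (⅓)*(-126635) = -4 - 126635/3 = -126647/3 ≈ -42216.)
(1775876 - 2271503)/(X + 922242) = (1775876 - 2271503)/(-126647/3 + 922242) = -495627/2640079/3 = -495627*3/2640079 = -2277/4043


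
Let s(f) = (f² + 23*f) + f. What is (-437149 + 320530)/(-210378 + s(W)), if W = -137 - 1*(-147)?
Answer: 116619/210038 ≈ 0.55523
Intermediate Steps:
W = 10 (W = -137 + 147 = 10)
s(f) = f² + 24*f
(-437149 + 320530)/(-210378 + s(W)) = (-437149 + 320530)/(-210378 + 10*(24 + 10)) = -116619/(-210378 + 10*34) = -116619/(-210378 + 340) = -116619/(-210038) = -116619*(-1/210038) = 116619/210038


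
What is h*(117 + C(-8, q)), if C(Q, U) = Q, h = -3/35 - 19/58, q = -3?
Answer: -91451/2030 ≈ -45.050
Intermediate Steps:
h = -839/2030 (h = -3*1/35 - 19*1/58 = -3/35 - 19/58 = -839/2030 ≈ -0.41330)
h*(117 + C(-8, q)) = -839*(117 - 8)/2030 = -839/2030*109 = -91451/2030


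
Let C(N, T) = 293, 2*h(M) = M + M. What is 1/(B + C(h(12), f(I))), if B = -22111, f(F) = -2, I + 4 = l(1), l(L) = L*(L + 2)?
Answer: -1/21818 ≈ -4.5834e-5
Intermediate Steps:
l(L) = L*(2 + L)
I = -1 (I = -4 + 1*(2 + 1) = -4 + 1*3 = -4 + 3 = -1)
h(M) = M (h(M) = (M + M)/2 = (2*M)/2 = M)
1/(B + C(h(12), f(I))) = 1/(-22111 + 293) = 1/(-21818) = -1/21818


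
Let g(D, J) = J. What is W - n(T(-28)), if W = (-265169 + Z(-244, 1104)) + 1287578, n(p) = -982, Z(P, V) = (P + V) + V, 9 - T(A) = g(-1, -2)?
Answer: 1025355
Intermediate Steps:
T(A) = 11 (T(A) = 9 - 1*(-2) = 9 + 2 = 11)
Z(P, V) = P + 2*V
W = 1024373 (W = (-265169 + (-244 + 2*1104)) + 1287578 = (-265169 + (-244 + 2208)) + 1287578 = (-265169 + 1964) + 1287578 = -263205 + 1287578 = 1024373)
W - n(T(-28)) = 1024373 - 1*(-982) = 1024373 + 982 = 1025355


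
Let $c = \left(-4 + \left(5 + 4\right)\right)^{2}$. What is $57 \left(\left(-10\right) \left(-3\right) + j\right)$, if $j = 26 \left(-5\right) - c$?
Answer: $-7125$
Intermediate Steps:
$c = 25$ ($c = \left(-4 + 9\right)^{2} = 5^{2} = 25$)
$j = -155$ ($j = 26 \left(-5\right) - 25 = -130 - 25 = -155$)
$57 \left(\left(-10\right) \left(-3\right) + j\right) = 57 \left(\left(-10\right) \left(-3\right) - 155\right) = 57 \left(30 - 155\right) = 57 \left(-125\right) = -7125$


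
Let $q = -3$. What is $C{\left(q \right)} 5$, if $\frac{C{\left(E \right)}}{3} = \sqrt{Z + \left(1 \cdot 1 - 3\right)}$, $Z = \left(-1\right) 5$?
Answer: $15 i \sqrt{7} \approx 39.686 i$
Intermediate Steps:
$Z = -5$
$C{\left(E \right)} = 3 i \sqrt{7}$ ($C{\left(E \right)} = 3 \sqrt{-5 + \left(1 \cdot 1 - 3\right)} = 3 \sqrt{-5 + \left(1 - 3\right)} = 3 \sqrt{-5 - 2} = 3 \sqrt{-7} = 3 i \sqrt{7}$)
$C{\left(q \right)} 5 = 3 i \sqrt{7} \cdot 5 = 15 i \sqrt{7}$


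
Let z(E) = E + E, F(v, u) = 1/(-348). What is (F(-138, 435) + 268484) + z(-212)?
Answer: 93284879/348 ≈ 2.6806e+5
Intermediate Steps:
F(v, u) = -1/348
z(E) = 2*E
(F(-138, 435) + 268484) + z(-212) = (-1/348 + 268484) + 2*(-212) = 93432431/348 - 424 = 93284879/348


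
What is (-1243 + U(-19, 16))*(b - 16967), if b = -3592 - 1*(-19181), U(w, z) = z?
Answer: 1690806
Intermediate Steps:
b = 15589 (b = -3592 + 19181 = 15589)
(-1243 + U(-19, 16))*(b - 16967) = (-1243 + 16)*(15589 - 16967) = -1227*(-1378) = 1690806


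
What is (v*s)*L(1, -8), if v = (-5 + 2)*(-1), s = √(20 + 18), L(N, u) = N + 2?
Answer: 9*√38 ≈ 55.480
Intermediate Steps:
L(N, u) = 2 + N
s = √38 ≈ 6.1644
v = 3 (v = -3*(-1) = 3)
(v*s)*L(1, -8) = (3*√38)*(2 + 1) = (3*√38)*3 = 9*√38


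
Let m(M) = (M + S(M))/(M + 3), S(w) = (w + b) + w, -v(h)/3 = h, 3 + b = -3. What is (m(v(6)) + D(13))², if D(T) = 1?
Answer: 25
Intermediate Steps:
b = -6 (b = -3 - 3 = -6)
v(h) = -3*h
S(w) = -6 + 2*w (S(w) = (w - 6) + w = (-6 + w) + w = -6 + 2*w)
m(M) = (-6 + 3*M)/(3 + M) (m(M) = (M + (-6 + 2*M))/(M + 3) = (-6 + 3*M)/(3 + M))
(m(v(6)) + D(13))² = (3*(-2 - 3*6)/(3 - 3*6) + 1)² = (3*(-2 - 18)/(3 - 18) + 1)² = (3*(-20)/(-15) + 1)² = (3*(-1/15)*(-20) + 1)² = (4 + 1)² = 5² = 25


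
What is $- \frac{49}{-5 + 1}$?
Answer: $\frac{49}{4} \approx 12.25$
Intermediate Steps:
$- \frac{49}{-5 + 1} = - \frac{49}{-4} = \left(-49\right) \left(- \frac{1}{4}\right) = \frac{49}{4}$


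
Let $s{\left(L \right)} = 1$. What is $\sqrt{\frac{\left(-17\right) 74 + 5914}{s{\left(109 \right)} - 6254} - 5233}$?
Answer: $\frac{i \sqrt{1210884385}}{481} \approx 72.345 i$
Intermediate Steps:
$\sqrt{\frac{\left(-17\right) 74 + 5914}{s{\left(109 \right)} - 6254} - 5233} = \sqrt{\frac{\left(-17\right) 74 + 5914}{1 - 6254} - 5233} = \sqrt{\frac{-1258 + 5914}{-6253} - 5233} = \sqrt{4656 \left(- \frac{1}{6253}\right) - 5233} = \sqrt{- \frac{4656}{6253} - 5233} = \sqrt{- \frac{32726605}{6253}} = \frac{i \sqrt{1210884385}}{481}$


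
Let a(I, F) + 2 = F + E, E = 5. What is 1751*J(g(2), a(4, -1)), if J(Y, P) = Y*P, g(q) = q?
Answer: 7004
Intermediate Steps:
a(I, F) = 3 + F (a(I, F) = -2 + (F + 5) = -2 + (5 + F) = 3 + F)
J(Y, P) = P*Y
1751*J(g(2), a(4, -1)) = 1751*((3 - 1)*2) = 1751*(2*2) = 1751*4 = 7004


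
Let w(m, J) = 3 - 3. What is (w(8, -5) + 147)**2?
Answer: 21609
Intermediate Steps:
w(m, J) = 0
(w(8, -5) + 147)**2 = (0 + 147)**2 = 147**2 = 21609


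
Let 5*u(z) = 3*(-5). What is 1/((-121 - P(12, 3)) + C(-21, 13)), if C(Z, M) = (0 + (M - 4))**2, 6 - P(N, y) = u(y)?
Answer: -1/49 ≈ -0.020408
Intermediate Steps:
u(z) = -3 (u(z) = (3*(-5))/5 = (1/5)*(-15) = -3)
P(N, y) = 9 (P(N, y) = 6 - 1*(-3) = 6 + 3 = 9)
C(Z, M) = (-4 + M)**2 (C(Z, M) = (0 + (-4 + M))**2 = (-4 + M)**2)
1/((-121 - P(12, 3)) + C(-21, 13)) = 1/((-121 - 1*9) + (-4 + 13)**2) = 1/((-121 - 9) + 9**2) = 1/(-130 + 81) = 1/(-49) = -1/49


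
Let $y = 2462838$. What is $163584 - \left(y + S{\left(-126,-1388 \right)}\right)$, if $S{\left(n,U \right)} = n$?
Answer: $-2299128$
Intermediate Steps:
$163584 - \left(y + S{\left(-126,-1388 \right)}\right) = 163584 - \left(2462838 - 126\right) = 163584 - 2462712 = -2299128$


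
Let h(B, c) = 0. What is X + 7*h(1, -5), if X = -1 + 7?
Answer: 6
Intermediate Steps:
X = 6
X + 7*h(1, -5) = 6 + 7*0 = 6 + 0 = 6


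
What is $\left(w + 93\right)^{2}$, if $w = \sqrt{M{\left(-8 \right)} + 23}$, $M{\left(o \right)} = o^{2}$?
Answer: $\left(93 + \sqrt{87}\right)^{2} \approx 10471.0$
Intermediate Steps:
$w = \sqrt{87}$ ($w = \sqrt{\left(-8\right)^{2} + 23} = \sqrt{64 + 23} = \sqrt{87} \approx 9.3274$)
$\left(w + 93\right)^{2} = \left(\sqrt{87} + 93\right)^{2} = \left(93 + \sqrt{87}\right)^{2}$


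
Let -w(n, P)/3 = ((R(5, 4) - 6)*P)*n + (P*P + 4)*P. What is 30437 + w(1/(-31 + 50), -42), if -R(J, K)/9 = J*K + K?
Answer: 4782923/19 ≈ 2.5173e+5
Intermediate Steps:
R(J, K) = -9*K - 9*J*K (R(J, K) = -9*(J*K + K) = -9*(K + J*K) = -9*K - 9*J*K)
w(n, P) = -3*P*(4 + P²) + 666*P*n (w(n, P) = -3*(((-9*4*(1 + 5) - 6)*P)*n + (P*P + 4)*P) = -3*(((-9*4*6 - 6)*P)*n + (P² + 4)*P) = -3*(((-216 - 6)*P)*n + (4 + P²)*P) = -3*((-222*P)*n + P*(4 + P²)) = -3*(-222*P*n + P*(4 + P²)) = -3*(P*(4 + P²) - 222*P*n) = -3*P*(4 + P²) + 666*P*n)
30437 + w(1/(-31 + 50), -42) = 30437 + 3*(-42)*(-4 - 1*(-42)² + 222/(-31 + 50)) = 30437 + 3*(-42)*(-4 - 1*1764 + 222/19) = 30437 + 3*(-42)*(-4 - 1764 + 222*(1/19)) = 30437 + 3*(-42)*(-4 - 1764 + 222/19) = 30437 + 3*(-42)*(-33370/19) = 30437 + 4204620/19 = 4782923/19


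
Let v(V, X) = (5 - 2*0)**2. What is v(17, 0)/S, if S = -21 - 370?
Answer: -25/391 ≈ -0.063939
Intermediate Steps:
v(V, X) = 25 (v(V, X) = (5 + 0)**2 = 5**2 = 25)
S = -391
v(17, 0)/S = 25/(-391) = 25*(-1/391) = -25/391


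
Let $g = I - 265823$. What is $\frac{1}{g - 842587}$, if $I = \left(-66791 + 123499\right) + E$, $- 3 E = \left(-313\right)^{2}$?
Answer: $- \frac{3}{3253075} \approx -9.222 \cdot 10^{-7}$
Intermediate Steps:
$E = - \frac{97969}{3}$ ($E = - \frac{\left(-313\right)^{2}}{3} = \left(- \frac{1}{3}\right) 97969 = - \frac{97969}{3} \approx -32656.0$)
$I = \frac{72155}{3}$ ($I = \left(-66791 + 123499\right) - \frac{97969}{3} = 56708 - \frac{97969}{3} = \frac{72155}{3} \approx 24052.0$)
$g = - \frac{725314}{3}$ ($g = \frac{72155}{3} - 265823 = - \frac{725314}{3} \approx -2.4177 \cdot 10^{5}$)
$\frac{1}{g - 842587} = \frac{1}{- \frac{725314}{3} - 842587} = \frac{1}{- \frac{3253075}{3}} = - \frac{3}{3253075}$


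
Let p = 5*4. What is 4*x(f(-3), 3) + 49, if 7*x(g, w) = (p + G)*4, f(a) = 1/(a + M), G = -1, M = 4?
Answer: 647/7 ≈ 92.429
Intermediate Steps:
f(a) = 1/(4 + a) (f(a) = 1/(a + 4) = 1/(4 + a))
p = 20
x(g, w) = 76/7 (x(g, w) = ((20 - 1)*4)/7 = (19*4)/7 = (1/7)*76 = 76/7)
4*x(f(-3), 3) + 49 = 4*(76/7) + 49 = 304/7 + 49 = 647/7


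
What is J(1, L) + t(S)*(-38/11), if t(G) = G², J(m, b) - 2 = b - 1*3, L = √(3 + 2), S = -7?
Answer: -1873/11 + √5 ≈ -168.04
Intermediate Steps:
L = √5 ≈ 2.2361
J(m, b) = -1 + b (J(m, b) = 2 + (b - 1*3) = 2 + (b - 3) = 2 + (-3 + b) = -1 + b)
J(1, L) + t(S)*(-38/11) = (-1 + √5) + (-7)²*(-38/11) = (-1 + √5) + 49*(-38*1/11) = (-1 + √5) + 49*(-38/11) = (-1 + √5) - 1862/11 = -1873/11 + √5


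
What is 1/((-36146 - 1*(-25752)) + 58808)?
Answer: 1/48414 ≈ 2.0655e-5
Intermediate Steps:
1/((-36146 - 1*(-25752)) + 58808) = 1/((-36146 + 25752) + 58808) = 1/(-10394 + 58808) = 1/48414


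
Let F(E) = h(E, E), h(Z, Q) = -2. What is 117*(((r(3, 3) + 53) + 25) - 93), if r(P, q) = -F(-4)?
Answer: -1521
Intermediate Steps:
F(E) = -2
r(P, q) = 2 (r(P, q) = -1*(-2) = 2)
117*(((r(3, 3) + 53) + 25) - 93) = 117*(((2 + 53) + 25) - 93) = 117*((55 + 25) - 93) = 117*(80 - 93) = 117*(-13) = -1521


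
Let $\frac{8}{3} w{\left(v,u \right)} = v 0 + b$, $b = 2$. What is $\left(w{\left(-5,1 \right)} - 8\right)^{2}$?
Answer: $\frac{841}{16} \approx 52.563$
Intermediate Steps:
$w{\left(v,u \right)} = \frac{3}{4}$ ($w{\left(v,u \right)} = \frac{3 \left(v 0 + 2\right)}{8} = \frac{3 \left(0 + 2\right)}{8} = \frac{3}{8} \cdot 2 = \frac{3}{4}$)
$\left(w{\left(-5,1 \right)} - 8\right)^{2} = \left(\frac{3}{4} - 8\right)^{2} = \left(- \frac{29}{4}\right)^{2} = \frac{841}{16}$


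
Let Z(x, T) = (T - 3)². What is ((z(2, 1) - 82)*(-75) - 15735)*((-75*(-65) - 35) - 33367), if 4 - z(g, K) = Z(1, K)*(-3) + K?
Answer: 305524170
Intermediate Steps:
Z(x, T) = (-3 + T)²
z(g, K) = 4 - K + 3*(-3 + K)² (z(g, K) = 4 - ((-3 + K)²*(-3) + K) = 4 - (-3*(-3 + K)² + K) = 4 - (K - 3*(-3 + K)²) = 4 + (-K + 3*(-3 + K)²) = 4 - K + 3*(-3 + K)²)
((z(2, 1) - 82)*(-75) - 15735)*((-75*(-65) - 35) - 33367) = (((4 - 1*1 + 3*(-3 + 1)²) - 82)*(-75) - 15735)*((-75*(-65) - 35) - 33367) = (((4 - 1 + 3*(-2)²) - 82)*(-75) - 15735)*((4875 - 35) - 33367) = (((4 - 1 + 3*4) - 82)*(-75) - 15735)*(4840 - 33367) = (((4 - 1 + 12) - 82)*(-75) - 15735)*(-28527) = ((15 - 82)*(-75) - 15735)*(-28527) = (-67*(-75) - 15735)*(-28527) = (5025 - 15735)*(-28527) = -10710*(-28527) = 305524170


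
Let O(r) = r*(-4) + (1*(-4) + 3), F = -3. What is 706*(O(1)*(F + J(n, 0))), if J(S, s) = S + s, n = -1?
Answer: 14120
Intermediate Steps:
O(r) = -1 - 4*r (O(r) = -4*r + (-4 + 3) = -4*r - 1 = -1 - 4*r)
706*(O(1)*(F + J(n, 0))) = 706*((-1 - 4*1)*(-3 + (-1 + 0))) = 706*((-1 - 4)*(-3 - 1)) = 706*(-5*(-4)) = 706*20 = 14120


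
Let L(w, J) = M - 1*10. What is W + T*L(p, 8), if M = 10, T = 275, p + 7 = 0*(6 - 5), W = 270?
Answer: 270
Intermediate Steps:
p = -7 (p = -7 + 0*(6 - 5) = -7 + 0*1 = -7 + 0 = -7)
L(w, J) = 0 (L(w, J) = 10 - 1*10 = 10 - 10 = 0)
W + T*L(p, 8) = 270 + 275*0 = 270 + 0 = 270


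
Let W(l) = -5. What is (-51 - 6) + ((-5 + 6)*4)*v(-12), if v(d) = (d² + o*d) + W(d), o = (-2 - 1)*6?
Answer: 1363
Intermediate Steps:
o = -18 (o = -3*6 = -18)
v(d) = -5 + d² - 18*d (v(d) = (d² - 18*d) - 5 = -5 + d² - 18*d)
(-51 - 6) + ((-5 + 6)*4)*v(-12) = (-51 - 6) + ((-5 + 6)*4)*(-5 + (-12)² - 18*(-12)) = -57 + (1*4)*(-5 + 144 + 216) = -57 + 4*355 = -57 + 1420 = 1363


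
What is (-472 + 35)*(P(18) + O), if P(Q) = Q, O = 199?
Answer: -94829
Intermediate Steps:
(-472 + 35)*(P(18) + O) = (-472 + 35)*(18 + 199) = -437*217 = -94829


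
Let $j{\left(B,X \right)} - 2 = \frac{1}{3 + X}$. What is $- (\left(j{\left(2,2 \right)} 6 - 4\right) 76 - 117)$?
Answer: $- \frac{2911}{5} \approx -582.2$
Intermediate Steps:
$j{\left(B,X \right)} = 2 + \frac{1}{3 + X}$
$- (\left(j{\left(2,2 \right)} 6 - 4\right) 76 - 117) = - (\left(\frac{7 + 2 \cdot 2}{3 + 2} \cdot 6 - 4\right) 76 - 117) = - (\left(\frac{7 + 4}{5} \cdot 6 - 4\right) 76 - 117) = - (\left(\frac{1}{5} \cdot 11 \cdot 6 - 4\right) 76 - 117) = - (\left(\frac{11}{5} \cdot 6 - 4\right) 76 - 117) = - (\left(\frac{66}{5} - 4\right) 76 - 117) = - (\frac{46}{5} \cdot 76 - 117) = - (\frac{3496}{5} - 117) = \left(-1\right) \frac{2911}{5} = - \frac{2911}{5}$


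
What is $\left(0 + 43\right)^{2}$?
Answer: $1849$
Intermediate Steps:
$\left(0 + 43\right)^{2} = 43^{2} = 1849$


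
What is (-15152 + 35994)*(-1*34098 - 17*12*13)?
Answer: -765943500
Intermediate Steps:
(-15152 + 35994)*(-1*34098 - 17*12*13) = 20842*(-34098 - 204*13) = 20842*(-34098 - 2652) = 20842*(-36750) = -765943500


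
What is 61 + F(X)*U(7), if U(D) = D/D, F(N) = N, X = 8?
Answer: 69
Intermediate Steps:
U(D) = 1
61 + F(X)*U(7) = 61 + 8*1 = 61 + 8 = 69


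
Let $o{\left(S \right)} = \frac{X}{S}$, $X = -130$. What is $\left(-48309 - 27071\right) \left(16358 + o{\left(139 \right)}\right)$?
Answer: $- \frac{171386380160}{139} \approx -1.233 \cdot 10^{9}$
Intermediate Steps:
$o{\left(S \right)} = - \frac{130}{S}$
$\left(-48309 - 27071\right) \left(16358 + o{\left(139 \right)}\right) = \left(-48309 - 27071\right) \left(16358 - \frac{130}{139}\right) = - 75380 \left(16358 - \frac{130}{139}\right) = \left(-75380\right) \frac{2273632}{139} = - \frac{171386380160}{139}$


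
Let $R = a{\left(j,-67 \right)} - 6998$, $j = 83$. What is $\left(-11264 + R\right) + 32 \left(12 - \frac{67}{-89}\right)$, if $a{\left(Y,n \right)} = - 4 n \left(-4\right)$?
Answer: $- \frac{1684406}{89} \approx -18926.0$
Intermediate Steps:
$a{\left(Y,n \right)} = 16 n$
$R = -8070$ ($R = 16 \left(-67\right) - 6998 = -1072 - 6998 = -8070$)
$\left(-11264 + R\right) + 32 \left(12 - \frac{67}{-89}\right) = \left(-11264 - 8070\right) + 32 \left(12 - \frac{67}{-89}\right) = -19334 + 32 \left(12 - - \frac{67}{89}\right) = -19334 + 32 \left(12 + \frac{67}{89}\right) = -19334 + 32 \cdot \frac{1135}{89} = -19334 + \frac{36320}{89} = - \frac{1684406}{89}$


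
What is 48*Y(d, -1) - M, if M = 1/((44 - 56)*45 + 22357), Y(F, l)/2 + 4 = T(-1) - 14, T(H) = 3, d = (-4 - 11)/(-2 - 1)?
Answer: -31416481/21817 ≈ -1440.0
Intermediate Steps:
d = 5 (d = -15/(-3) = -15*(-⅓) = 5)
Y(F, l) = -30 (Y(F, l) = -8 + 2*(3 - 14) = -8 + 2*(-11) = -8 - 22 = -30)
M = 1/21817 (M = 1/(-12*45 + 22357) = 1/(-540 + 22357) = 1/21817 ≈ 4.5836e-5)
48*Y(d, -1) - M = 48*(-30) - 1*1/21817 = -1440 - 1/21817 = -31416481/21817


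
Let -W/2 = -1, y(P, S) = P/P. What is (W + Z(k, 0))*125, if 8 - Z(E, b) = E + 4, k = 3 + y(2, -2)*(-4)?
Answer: 875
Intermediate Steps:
y(P, S) = 1
W = 2 (W = -2*(-1) = 2)
k = -1 (k = 3 + 1*(-4) = 3 - 4 = -1)
Z(E, b) = 4 - E (Z(E, b) = 8 - (E + 4) = 8 - (4 + E) = 8 + (-4 - E) = 4 - E)
(W + Z(k, 0))*125 = (2 + (4 - 1*(-1)))*125 = (2 + (4 + 1))*125 = (2 + 5)*125 = 7*125 = 875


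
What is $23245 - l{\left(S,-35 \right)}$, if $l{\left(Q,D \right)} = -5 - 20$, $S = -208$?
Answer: $23270$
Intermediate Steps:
$l{\left(Q,D \right)} = -25$ ($l{\left(Q,D \right)} = -5 - 20 = -25$)
$23245 - l{\left(S,-35 \right)} = 23245 - -25 = 23245 + 25 = 23270$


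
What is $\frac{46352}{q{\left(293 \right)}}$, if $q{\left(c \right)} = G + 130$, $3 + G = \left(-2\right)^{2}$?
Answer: $\frac{46352}{131} \approx 353.83$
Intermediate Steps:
$G = 1$ ($G = -3 + \left(-2\right)^{2} = -3 + 4 = 1$)
$q{\left(c \right)} = 131$ ($q{\left(c \right)} = 1 + 130 = 131$)
$\frac{46352}{q{\left(293 \right)}} = \frac{46352}{131}$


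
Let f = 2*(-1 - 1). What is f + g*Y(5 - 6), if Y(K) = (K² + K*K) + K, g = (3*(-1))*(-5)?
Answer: 11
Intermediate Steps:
g = 15 (g = -3*(-5) = 15)
Y(K) = K + 2*K² (Y(K) = (K² + K²) + K = 2*K² + K = K + 2*K²)
f = -4 (f = 2*(-2) = -4)
f + g*Y(5 - 6) = -4 + 15*((5 - 6)*(1 + 2*(5 - 6))) = -4 + 15*(-(1 + 2*(-1))) = -4 + 15*(-(1 - 2)) = -4 + 15*(-1*(-1)) = -4 + 15*1 = -4 + 15 = 11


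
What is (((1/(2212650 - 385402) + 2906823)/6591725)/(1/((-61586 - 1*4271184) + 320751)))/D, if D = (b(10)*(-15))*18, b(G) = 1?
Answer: 4261956961764201799/650414681431200 ≈ 6552.7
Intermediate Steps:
D = -270 (D = (1*(-15))*18 = -15*18 = -270)
(((1/(2212650 - 385402) + 2906823)/6591725)/(1/((-61586 - 1*4271184) + 320751)))/D = (((1/(2212650 - 385402) + 2906823)/6591725)/(1/((-61586 - 1*4271184) + 320751)))/(-270) = (((1/1827248 + 2906823)*(1/6591725))/(1/((-61586 - 4271184) + 320751)))*(-1/270) = (((1/1827248 + 2906823)*(1/6591725))/(1/(-4332770 + 320751)))*(-1/270) = (((5311486513105/1827248)*(1/6591725))/(1/(-4012019)))*(-1/270) = (1062297302621/(2408943264560*(-1/4012019)))*(-1/270) = ((1062297302621/2408943264560)*(-4012019))*(-1/270) = -4261956961764201799/2408943264560*(-1/270) = 4261956961764201799/650414681431200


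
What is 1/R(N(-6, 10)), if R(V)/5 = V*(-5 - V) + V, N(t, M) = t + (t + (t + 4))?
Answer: -1/700 ≈ -0.0014286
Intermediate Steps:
N(t, M) = 4 + 3*t (N(t, M) = t + (t + (4 + t)) = t + (4 + 2*t) = 4 + 3*t)
R(V) = 5*V + 5*V*(-5 - V) (R(V) = 5*(V*(-5 - V) + V) = 5*(V + V*(-5 - V)) = 5*V + 5*V*(-5 - V))
1/R(N(-6, 10)) = 1/(-5*(4 + 3*(-6))*(4 + (4 + 3*(-6)))) = 1/(-5*(4 - 18)*(4 + (4 - 18))) = 1/(-5*(-14)*(4 - 14)) = 1/(-5*(-14)*(-10)) = 1/(-700) = -1/700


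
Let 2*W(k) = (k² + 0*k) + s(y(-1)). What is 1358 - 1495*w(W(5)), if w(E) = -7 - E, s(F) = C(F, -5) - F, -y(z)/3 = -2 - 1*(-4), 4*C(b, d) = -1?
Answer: 278469/8 ≈ 34809.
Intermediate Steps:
C(b, d) = -¼ (C(b, d) = (¼)*(-1) = -¼)
y(z) = -6 (y(z) = -3*(-2 - 1*(-4)) = -3*(-2 + 4) = -3*2 = -6)
s(F) = -¼ - F
W(k) = 23/8 + k²/2 (W(k) = ((k² + 0*k) + (-¼ - 1*(-6)))/2 = ((k² + 0) + (-¼ + 6))/2 = (k² + 23/4)/2 = (23/4 + k²)/2 = 23/8 + k²/2)
1358 - 1495*w(W(5)) = 1358 - 1495*(-7 - (23/8 + (½)*5²)) = 1358 - 1495*(-7 - (23/8 + (½)*25)) = 1358 - 1495*(-7 - (23/8 + 25/2)) = 1358 - 1495*(-7 - 1*123/8) = 1358 - 1495*(-7 - 123/8) = 1358 - 1495*(-179/8) = 1358 + 267605/8 = 278469/8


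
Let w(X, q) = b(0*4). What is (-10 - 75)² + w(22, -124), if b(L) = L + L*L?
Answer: 7225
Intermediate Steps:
b(L) = L + L²
w(X, q) = 0 (w(X, q) = (0*4)*(1 + 0*4) = 0*(1 + 0) = 0*1 = 0)
(-10 - 75)² + w(22, -124) = (-10 - 75)² + 0 = (-85)² + 0 = 7225 + 0 = 7225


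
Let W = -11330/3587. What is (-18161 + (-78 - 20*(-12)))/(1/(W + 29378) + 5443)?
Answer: -1896510640444/573515610895 ≈ -3.3068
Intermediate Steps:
W = -11330/3587 (W = -11330*1/3587 = -11330/3587 ≈ -3.1586)
(-18161 + (-78 - 20*(-12)))/(1/(W + 29378) + 5443) = (-18161 + (-78 - 20*(-12)))/(1/(-11330/3587 + 29378) + 5443) = (-18161 + (-78 + 240))/(1/(105367556/3587) + 5443) = (-18161 + 162)/(3587/105367556 + 5443) = -17999/573515610895/105367556 = -17999*105367556/573515610895 = -1896510640444/573515610895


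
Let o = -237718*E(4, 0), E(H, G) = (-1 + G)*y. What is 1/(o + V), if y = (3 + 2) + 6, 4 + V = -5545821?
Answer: -1/2930927 ≈ -3.4119e-7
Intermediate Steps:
V = -5545825 (V = -4 - 5545821 = -5545825)
y = 11 (y = 5 + 6 = 11)
E(H, G) = -11 + 11*G (E(H, G) = (-1 + G)*11 = -11 + 11*G)
o = 2614898 (o = -237718*(-11 + 11*0) = -237718*(-11 + 0) = -237718*(-11) = 2614898)
1/(o + V) = 1/(2614898 - 5545825) = 1/(-2930927) = -1/2930927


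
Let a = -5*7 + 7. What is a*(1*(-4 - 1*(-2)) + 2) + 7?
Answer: 7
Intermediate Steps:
a = -28 (a = -35 + 7 = -28)
a*(1*(-4 - 1*(-2)) + 2) + 7 = -28*(1*(-4 - 1*(-2)) + 2) + 7 = -28*(1*(-4 + 2) + 2) + 7 = -28*(1*(-2) + 2) + 7 = -28*(-2 + 2) + 7 = -28*0 + 7 = 0 + 7 = 7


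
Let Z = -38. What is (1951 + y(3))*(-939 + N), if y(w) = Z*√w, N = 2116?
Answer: 2296327 - 44726*√3 ≈ 2.2189e+6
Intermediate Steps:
y(w) = -38*√w
(1951 + y(3))*(-939 + N) = (1951 - 38*√3)*(-939 + 2116) = (1951 - 38*√3)*1177 = 2296327 - 44726*√3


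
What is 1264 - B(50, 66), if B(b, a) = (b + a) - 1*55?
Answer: 1203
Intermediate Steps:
B(b, a) = -55 + a + b (B(b, a) = (a + b) - 55 = -55 + a + b)
1264 - B(50, 66) = 1264 - (-55 + 66 + 50) = 1264 - 1*61 = 1264 - 61 = 1203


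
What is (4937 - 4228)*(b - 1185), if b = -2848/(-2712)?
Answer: -284563531/339 ≈ -8.3942e+5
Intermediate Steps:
b = 356/339 (b = -2848*(-1/2712) = 356/339 ≈ 1.0501)
(4937 - 4228)*(b - 1185) = (4937 - 4228)*(356/339 - 1185) = 709*(-401359/339) = -284563531/339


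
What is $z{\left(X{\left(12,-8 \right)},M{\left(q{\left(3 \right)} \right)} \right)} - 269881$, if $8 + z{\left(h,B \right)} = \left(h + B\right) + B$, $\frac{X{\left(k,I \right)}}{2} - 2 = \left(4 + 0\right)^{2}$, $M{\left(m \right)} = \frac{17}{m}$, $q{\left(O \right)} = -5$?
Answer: $- \frac{1349299}{5} \approx -2.6986 \cdot 10^{5}$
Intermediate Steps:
$X{\left(k,I \right)} = 36$ ($X{\left(k,I \right)} = 4 + 2 \left(4 + 0\right)^{2} = 4 + 2 \cdot 4^{2} = 4 + 2 \cdot 16 = 4 + 32 = 36$)
$z{\left(h,B \right)} = -8 + h + 2 B$ ($z{\left(h,B \right)} = -8 + \left(\left(h + B\right) + B\right) = -8 + \left(\left(B + h\right) + B\right) = -8 + \left(h + 2 B\right) = -8 + h + 2 B$)
$z{\left(X{\left(12,-8 \right)},M{\left(q{\left(3 \right)} \right)} \right)} - 269881 = \left(-8 + 36 + 2 \frac{17}{-5}\right) - 269881 = \left(-8 + 36 + 2 \cdot 17 \left(- \frac{1}{5}\right)\right) - 269881 = \left(-8 + 36 + 2 \left(- \frac{17}{5}\right)\right) - 269881 = \left(-8 + 36 - \frac{34}{5}\right) - 269881 = \frac{106}{5} - 269881 = - \frac{1349299}{5}$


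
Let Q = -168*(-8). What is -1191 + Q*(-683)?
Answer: -919143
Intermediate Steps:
Q = 1344
-1191 + Q*(-683) = -1191 + 1344*(-683) = -1191 - 917952 = -919143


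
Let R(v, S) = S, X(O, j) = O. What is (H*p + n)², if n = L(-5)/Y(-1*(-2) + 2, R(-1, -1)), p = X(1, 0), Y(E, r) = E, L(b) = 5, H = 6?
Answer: 841/16 ≈ 52.563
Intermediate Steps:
p = 1
n = 5/4 (n = 5/(-1*(-2) + 2) = 5/(2 + 2) = 5/4 ≈ 1.2500)
(H*p + n)² = (6*1 + 5/4)² = (6 + 5/4)² = (29/4)² = 841/16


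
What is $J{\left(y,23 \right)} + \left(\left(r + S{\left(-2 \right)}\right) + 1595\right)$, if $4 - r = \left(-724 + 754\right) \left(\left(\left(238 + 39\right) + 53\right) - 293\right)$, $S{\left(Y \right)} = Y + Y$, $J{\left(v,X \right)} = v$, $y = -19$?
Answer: $466$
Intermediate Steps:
$S{\left(Y \right)} = 2 Y$
$r = -1106$ ($r = 4 - \left(-724 + 754\right) \left(\left(\left(238 + 39\right) + 53\right) - 293\right) = 4 - 30 \left(\left(277 + 53\right) - 293\right) = 4 - 30 \left(330 - 293\right) = 4 - 30 \cdot 37 = 4 - 1110 = -1106$)
$J{\left(y,23 \right)} + \left(\left(r + S{\left(-2 \right)}\right) + 1595\right) = -19 + \left(\left(-1106 + 2 \left(-2\right)\right) + 1595\right) = -19 + \left(\left(-1106 - 4\right) + 1595\right) = -19 + \left(-1110 + 1595\right) = -19 + 485 = 466$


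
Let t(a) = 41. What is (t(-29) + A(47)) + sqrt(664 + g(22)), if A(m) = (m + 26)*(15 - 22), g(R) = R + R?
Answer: -470 + 2*sqrt(177) ≈ -443.39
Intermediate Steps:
g(R) = 2*R
A(m) = -182 - 7*m (A(m) = (26 + m)*(-7) = -182 - 7*m)
(t(-29) + A(47)) + sqrt(664 + g(22)) = (41 + (-182 - 7*47)) + sqrt(664 + 2*22) = (41 + (-182 - 329)) + sqrt(664 + 44) = (41 - 511) + sqrt(708) = -470 + 2*sqrt(177)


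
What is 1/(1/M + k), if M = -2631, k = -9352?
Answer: -2631/24605113 ≈ -0.00010693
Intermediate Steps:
1/(1/M + k) = 1/(1/(-2631) - 9352) = 1/(-1/2631 - 9352) = 1/(-24605113/2631) = -2631/24605113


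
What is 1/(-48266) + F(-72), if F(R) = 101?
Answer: 4874865/48266 ≈ 101.00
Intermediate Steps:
1/(-48266) + F(-72) = 1/(-48266) + 101 = -1/48266 + 101 = 4874865/48266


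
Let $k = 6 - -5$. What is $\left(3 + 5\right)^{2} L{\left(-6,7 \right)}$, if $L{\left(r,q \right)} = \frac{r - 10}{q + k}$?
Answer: $- \frac{512}{9} \approx -56.889$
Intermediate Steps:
$k = 11$ ($k = 6 + 5 = 11$)
$L{\left(r,q \right)} = \frac{-10 + r}{11 + q}$ ($L{\left(r,q \right)} = \frac{r - 10}{q + 11} = \frac{-10 + r}{11 + q}$)
$\left(3 + 5\right)^{2} L{\left(-6,7 \right)} = \left(3 + 5\right)^{2} \frac{-10 - 6}{11 + 7} = 8^{2} \cdot \frac{1}{18} \left(-16\right) = 64 \cdot \frac{1}{18} \left(-16\right) = 64 \left(- \frac{8}{9}\right) = - \frac{512}{9}$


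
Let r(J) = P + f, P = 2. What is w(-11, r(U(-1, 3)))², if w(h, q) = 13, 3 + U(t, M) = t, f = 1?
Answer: 169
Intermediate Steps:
U(t, M) = -3 + t
r(J) = 3 (r(J) = 2 + 1 = 3)
w(-11, r(U(-1, 3)))² = 13² = 169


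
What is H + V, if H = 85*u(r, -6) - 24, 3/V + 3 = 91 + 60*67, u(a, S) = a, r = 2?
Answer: 599771/4108 ≈ 146.00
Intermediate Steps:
V = 3/4108 (V = 3/(-3 + (91 + 60*67)) = 3/(-3 + (91 + 4020)) = 3/(-3 + 4111) = 3/4108 ≈ 0.00073028)
H = 146 (H = 85*2 - 24 = 170 - 24 = 146)
H + V = 146 + 3/4108 = 599771/4108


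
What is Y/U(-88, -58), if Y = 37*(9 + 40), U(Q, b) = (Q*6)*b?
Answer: 1813/30624 ≈ 0.059202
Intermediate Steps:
U(Q, b) = 6*Q*b (U(Q, b) = (6*Q)*b = 6*Q*b)
Y = 1813 (Y = 37*49 = 1813)
Y/U(-88, -58) = 1813/((6*(-88)*(-58))) = 1813/30624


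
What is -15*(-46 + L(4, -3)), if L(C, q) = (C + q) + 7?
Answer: 570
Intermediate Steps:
L(C, q) = 7 + C + q
-15*(-46 + L(4, -3)) = -15*(-46 + (7 + 4 - 3)) = -15*(-46 + 8) = -15*(-38) = 570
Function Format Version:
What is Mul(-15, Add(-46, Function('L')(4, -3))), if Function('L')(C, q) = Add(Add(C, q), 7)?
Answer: 570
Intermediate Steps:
Function('L')(C, q) = Add(7, C, q)
Mul(-15, Add(-46, Function('L')(4, -3))) = Mul(-15, Add(-46, Add(7, 4, -3))) = Mul(-15, Add(-46, 8)) = Mul(-15, -38) = 570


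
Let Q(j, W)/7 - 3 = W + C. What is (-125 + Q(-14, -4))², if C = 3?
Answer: 12321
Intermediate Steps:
Q(j, W) = 42 + 7*W (Q(j, W) = 21 + 7*(W + 3) = 21 + 7*(3 + W) = 21 + (21 + 7*W) = 42 + 7*W)
(-125 + Q(-14, -4))² = (-125 + (42 + 7*(-4)))² = (-125 + (42 - 28))² = (-125 + 14)² = (-111)² = 12321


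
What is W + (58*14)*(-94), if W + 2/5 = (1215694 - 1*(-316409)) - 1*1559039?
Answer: -516322/5 ≈ -1.0326e+5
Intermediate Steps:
W = -134682/5 (W = -⅖ + ((1215694 - 1*(-316409)) - 1*1559039) = -⅖ + ((1215694 + 316409) - 1559039) = -⅖ + (1532103 - 1559039) = -⅖ - 26936 = -134682/5 ≈ -26936.)
W + (58*14)*(-94) = -134682/5 + (58*14)*(-94) = -134682/5 + 812*(-94) = -134682/5 - 76328 = -516322/5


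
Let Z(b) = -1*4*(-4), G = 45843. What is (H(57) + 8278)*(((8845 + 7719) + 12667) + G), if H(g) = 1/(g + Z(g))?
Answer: 45366842830/73 ≈ 6.2146e+8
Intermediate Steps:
Z(b) = 16 (Z(b) = -4*(-4) = 16)
H(g) = 1/(16 + g) (H(g) = 1/(g + 16) = 1/(16 + g))
(H(57) + 8278)*(((8845 + 7719) + 12667) + G) = (1/(16 + 57) + 8278)*(((8845 + 7719) + 12667) + 45843) = (1/73 + 8278)*((16564 + 12667) + 45843) = (1/73 + 8278)*(29231 + 45843) = (604295/73)*75074 = 45366842830/73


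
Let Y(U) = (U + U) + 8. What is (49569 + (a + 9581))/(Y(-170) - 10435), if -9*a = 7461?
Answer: -58321/10767 ≈ -5.4166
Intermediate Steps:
a = -829 (a = -1/9*7461 = -829)
Y(U) = 8 + 2*U (Y(U) = 2*U + 8 = 8 + 2*U)
(49569 + (a + 9581))/(Y(-170) - 10435) = (49569 + (-829 + 9581))/((8 + 2*(-170)) - 10435) = (49569 + 8752)/((8 - 340) - 10435) = 58321/(-332 - 10435) = 58321/(-10767) = 58321*(-1/10767) = -58321/10767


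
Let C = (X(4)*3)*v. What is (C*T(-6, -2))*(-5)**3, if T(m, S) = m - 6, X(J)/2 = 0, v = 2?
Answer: 0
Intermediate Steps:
X(J) = 0 (X(J) = 2*0 = 0)
T(m, S) = -6 + m
C = 0 (C = (0*3)*2 = 0*2 = 0)
(C*T(-6, -2))*(-5)**3 = (0*(-6 - 6))*(-5)**3 = (0*(-12))*(-125) = 0*(-125) = 0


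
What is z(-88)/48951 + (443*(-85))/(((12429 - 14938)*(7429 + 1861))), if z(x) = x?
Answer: -41581555/228195953622 ≈ -0.00018222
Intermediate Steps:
z(-88)/48951 + (443*(-85))/(((12429 - 14938)*(7429 + 1861))) = -88/48951 + (443*(-85))/(((12429 - 14938)*(7429 + 1861))) = -88*1/48951 - 37655/((-2509*9290)) = -88/48951 - 37655/(-23308610) = -88/48951 - 37655*(-1/23308610) = -88/48951 + 7531/4661722 = -41581555/228195953622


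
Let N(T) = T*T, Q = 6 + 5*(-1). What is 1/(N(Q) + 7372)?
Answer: 1/7373 ≈ 0.00013563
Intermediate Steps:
Q = 1 (Q = 6 - 5 = 1)
N(T) = T²
1/(N(Q) + 7372) = 1/(1² + 7372) = 1/(1 + 7372) = 1/7373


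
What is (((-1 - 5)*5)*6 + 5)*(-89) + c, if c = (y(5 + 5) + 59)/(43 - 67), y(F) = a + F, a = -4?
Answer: 373735/24 ≈ 15572.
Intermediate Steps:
y(F) = -4 + F
c = -65/24 (c = ((-4 + (5 + 5)) + 59)/(43 - 67) = ((-4 + 10) + 59)/(-24) = (6 + 59)*(-1/24) = 65*(-1/24) = -65/24 ≈ -2.7083)
(((-1 - 5)*5)*6 + 5)*(-89) + c = (((-1 - 5)*5)*6 + 5)*(-89) - 65/24 = (-6*5*6 + 5)*(-89) - 65/24 = (-30*6 + 5)*(-89) - 65/24 = (-180 + 5)*(-89) - 65/24 = -175*(-89) - 65/24 = 15575 - 65/24 = 373735/24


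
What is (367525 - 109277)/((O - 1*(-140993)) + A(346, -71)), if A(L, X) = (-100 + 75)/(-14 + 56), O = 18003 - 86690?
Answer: 570864/159833 ≈ 3.5716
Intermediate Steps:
O = -68687
A(L, X) = -25/42
(367525 - 109277)/((O - 1*(-140993)) + A(346, -71)) = (367525 - 109277)/((-68687 - 1*(-140993)) - 25/42) = 258248/((-68687 + 140993) - 25/42) = 258248/(72306 - 25/42) = 258248/(3036827/42) = 258248*(42/3036827) = 570864/159833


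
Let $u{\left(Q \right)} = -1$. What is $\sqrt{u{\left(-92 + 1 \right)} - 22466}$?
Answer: $i \sqrt{22467} \approx 149.89 i$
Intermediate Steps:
$\sqrt{u{\left(-92 + 1 \right)} - 22466} = \sqrt{-1 - 22466} = \sqrt{-22467} = i \sqrt{22467}$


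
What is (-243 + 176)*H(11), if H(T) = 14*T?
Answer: -10318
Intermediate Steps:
(-243 + 176)*H(11) = (-243 + 176)*(14*11) = -67*154 = -10318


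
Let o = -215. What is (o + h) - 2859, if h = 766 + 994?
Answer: -1314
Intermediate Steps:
h = 1760
(o + h) - 2859 = (-215 + 1760) - 2859 = 1545 - 2859 = -1314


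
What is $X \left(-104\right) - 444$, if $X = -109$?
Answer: $10892$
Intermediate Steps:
$X \left(-104\right) - 444 = \left(-109\right) \left(-104\right) - 444 = 11336 - 444 = 10892$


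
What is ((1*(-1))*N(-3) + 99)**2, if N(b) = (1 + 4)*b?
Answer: 12996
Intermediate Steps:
N(b) = 5*b
((1*(-1))*N(-3) + 99)**2 = ((1*(-1))*(5*(-3)) + 99)**2 = (-1*(-15) + 99)**2 = (15 + 99)**2 = 114**2 = 12996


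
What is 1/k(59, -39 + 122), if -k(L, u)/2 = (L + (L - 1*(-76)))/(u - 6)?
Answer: -77/388 ≈ -0.19845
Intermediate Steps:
k(L, u) = -2*(76 + 2*L)/(-6 + u) (k(L, u) = -2*(L + (L - 1*(-76)))/(u - 6) = -2*(L + (L + 76))/(-6 + u) = -2*(L + (76 + L))/(-6 + u) = -2*(76 + 2*L)/(-6 + u))
1/k(59, -39 + 122) = 1/(4*(-38 - 1*59)/(-6 + (-39 + 122))) = 1/(4*(-38 - 59)/(-6 + 83)) = 1/(4*(-97)/77) = 1/(4*(1/77)*(-97)) = 1/(-388/77) = -77/388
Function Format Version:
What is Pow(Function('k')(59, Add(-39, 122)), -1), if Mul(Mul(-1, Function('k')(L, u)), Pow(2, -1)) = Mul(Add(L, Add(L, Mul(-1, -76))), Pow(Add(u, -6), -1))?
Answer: Rational(-77, 388) ≈ -0.19845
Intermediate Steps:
Function('k')(L, u) = Mul(-2, Pow(Add(-6, u), -1), Add(76, Mul(2, L))) (Function('k')(L, u) = Mul(-2, Mul(Add(L, Add(L, Mul(-1, -76))), Pow(Add(u, -6), -1))) = Mul(-2, Mul(Add(L, Add(L, 76)), Pow(Add(-6, u), -1))) = Mul(-2, Mul(Add(L, Add(76, L)), Pow(Add(-6, u), -1))) = Mul(-2, Mul(Add(76, Mul(2, L)), Pow(Add(-6, u), -1))) = Mul(-2, Mul(Pow(Add(-6, u), -1), Add(76, Mul(2, L)))) = Mul(-2, Pow(Add(-6, u), -1), Add(76, Mul(2, L))))
Pow(Function('k')(59, Add(-39, 122)), -1) = Pow(Mul(4, Pow(Add(-6, Add(-39, 122)), -1), Add(-38, Mul(-1, 59))), -1) = Pow(Mul(4, Pow(Add(-6, 83), -1), Add(-38, -59)), -1) = Pow(Mul(4, Pow(77, -1), -97), -1) = Pow(Mul(4, Rational(1, 77), -97), -1) = Pow(Rational(-388, 77), -1) = Rational(-77, 388)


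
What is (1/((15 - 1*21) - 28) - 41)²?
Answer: 1946025/1156 ≈ 1683.4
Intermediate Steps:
(1/((15 - 1*21) - 28) - 41)² = (1/((15 - 21) - 28) - 41)² = (1/(-6 - 28) - 41)² = (1/(-34) - 41)² = (-1/34 - 41)² = (-1395/34)² = 1946025/1156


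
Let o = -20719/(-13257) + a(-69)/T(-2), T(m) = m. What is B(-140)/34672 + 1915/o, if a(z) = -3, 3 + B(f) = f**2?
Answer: 1762038329093/2815678448 ≈ 625.79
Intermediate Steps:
B(f) = -3 + f**2
o = 81209/26514 (o = -20719/(-13257) - 3/(-2) = -20719*(-1/13257) - 3*(-1/2) = 20719/13257 + 3/2 = 81209/26514 ≈ 3.0629)
B(-140)/34672 + 1915/o = (-3 + (-140)**2)/34672 + 1915/(81209/26514) = (-3 + 19600)*(1/34672) + 1915*(26514/81209) = 19597*(1/34672) + 50774310/81209 = 19597/34672 + 50774310/81209 = 1762038329093/2815678448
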